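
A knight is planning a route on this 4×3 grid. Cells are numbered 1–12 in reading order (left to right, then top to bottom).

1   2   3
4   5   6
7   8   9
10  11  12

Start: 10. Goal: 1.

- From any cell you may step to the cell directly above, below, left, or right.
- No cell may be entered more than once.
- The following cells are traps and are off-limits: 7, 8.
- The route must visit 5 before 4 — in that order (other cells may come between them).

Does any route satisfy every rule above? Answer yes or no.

One route that works: 10 → 11 → 12 → 9 → 6 → 5 → 4 → 1.

yes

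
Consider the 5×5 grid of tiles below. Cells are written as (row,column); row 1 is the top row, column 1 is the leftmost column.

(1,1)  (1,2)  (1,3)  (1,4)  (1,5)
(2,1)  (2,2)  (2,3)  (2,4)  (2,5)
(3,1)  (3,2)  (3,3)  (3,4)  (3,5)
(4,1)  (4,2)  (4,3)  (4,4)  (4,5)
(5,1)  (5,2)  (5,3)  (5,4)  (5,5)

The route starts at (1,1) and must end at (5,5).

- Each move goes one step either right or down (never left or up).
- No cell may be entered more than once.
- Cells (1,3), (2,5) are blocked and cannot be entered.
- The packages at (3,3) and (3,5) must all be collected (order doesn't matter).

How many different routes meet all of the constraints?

5

A right/down-only route from (1,1) to (5,5) makes exactly 4 down-moves and 4 right-moves in some order.
With no other constraints that would be C(8,4) = 70 routes.
A monotone route can only reach the required cells in the order (3,3), (3,5), so split there and multiply the segment counts (each segment already excludes blocked cells): (1,1)→(3,3): 5; (3,3)→(3,5): 1; (3,5)→(5,5): 1; product = 5.
That gives 5 routes.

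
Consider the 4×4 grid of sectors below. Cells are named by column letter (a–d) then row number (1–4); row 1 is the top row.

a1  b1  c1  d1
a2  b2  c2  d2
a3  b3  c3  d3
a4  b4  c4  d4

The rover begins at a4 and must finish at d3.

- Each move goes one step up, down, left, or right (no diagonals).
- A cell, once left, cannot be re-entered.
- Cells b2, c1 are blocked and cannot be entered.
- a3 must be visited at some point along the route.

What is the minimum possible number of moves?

4

Any route passes through a3 somewhere between a4 and d3. Summing Manhattan distances along the two legs (a4 → a3 → d3) gives a lower bound of 1 + 3 = 4 moves.
A route of 4 moves achieves this: a4 → a3 → b3 → c3 → d3.
Since 4 matches the lower bound, it is optimal.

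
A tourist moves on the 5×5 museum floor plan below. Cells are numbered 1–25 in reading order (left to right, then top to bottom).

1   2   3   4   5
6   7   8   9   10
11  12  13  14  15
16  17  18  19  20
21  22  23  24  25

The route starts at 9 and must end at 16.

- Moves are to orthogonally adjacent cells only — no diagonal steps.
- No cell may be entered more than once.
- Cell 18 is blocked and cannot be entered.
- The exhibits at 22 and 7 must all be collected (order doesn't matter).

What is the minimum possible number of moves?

7

Any route passes through 22 and 7 in some order between 9 and 16. Summing Manhattan distances along each leg and taking the cheapest ordering (9 → 7 → 22 → 16) gives a lower bound of 2 + 3 + 2 = 7 moves.
A route of 7 moves achieves this: 9 → 8 → 7 → 12 → 17 → 22 → 21 → 16.
Since 7 matches the lower bound, it is optimal.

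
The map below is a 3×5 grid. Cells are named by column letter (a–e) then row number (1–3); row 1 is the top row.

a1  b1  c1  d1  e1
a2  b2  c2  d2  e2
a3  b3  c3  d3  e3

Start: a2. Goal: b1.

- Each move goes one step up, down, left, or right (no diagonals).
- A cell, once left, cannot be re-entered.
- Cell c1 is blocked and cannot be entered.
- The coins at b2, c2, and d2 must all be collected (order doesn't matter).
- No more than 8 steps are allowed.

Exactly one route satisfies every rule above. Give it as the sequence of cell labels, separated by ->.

a2 -> a3 -> b3 -> c3 -> d3 -> d2 -> c2 -> b2 -> b1

The 8-move cap with required stops at b2, c2, d2 leaves no slack for detours.
Route from a2: down 1 to a3, right 3 to d3, up 1 to d2, left 2 to b2, up 1 to b1 — 8 moves in all.
Check: all required cells visited; 8 ≤ 8 moves.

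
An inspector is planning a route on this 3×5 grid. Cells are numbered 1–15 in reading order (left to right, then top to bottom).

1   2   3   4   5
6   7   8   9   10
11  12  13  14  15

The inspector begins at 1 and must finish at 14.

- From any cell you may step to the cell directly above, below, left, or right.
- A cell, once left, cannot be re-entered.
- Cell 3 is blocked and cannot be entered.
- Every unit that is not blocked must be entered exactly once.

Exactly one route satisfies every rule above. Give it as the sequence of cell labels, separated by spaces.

Need to visit all 14 open cells exactly once, starting at 1 and ending at 14.
Cell 5 has only two open neighbours (10 and 4), so the path must pass straight through it: one of those is the cell it's entered from and the other is where it exits.
Route from 1: right to 2, down to 7, left to 6, down to 11, 2× right (reaching 13), up to 8, right to 9, up to 4, right to 5, 2× down (reaching 15), left to 14 — 13 moves in all.
Check: all 14 open cells covered.

1 2 7 6 11 12 13 8 9 4 5 10 15 14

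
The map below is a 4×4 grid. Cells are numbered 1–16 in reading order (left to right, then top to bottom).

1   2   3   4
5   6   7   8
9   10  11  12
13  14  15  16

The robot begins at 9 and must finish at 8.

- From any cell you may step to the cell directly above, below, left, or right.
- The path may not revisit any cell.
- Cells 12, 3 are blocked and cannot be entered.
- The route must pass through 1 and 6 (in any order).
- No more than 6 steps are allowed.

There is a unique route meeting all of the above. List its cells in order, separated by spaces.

Any route must reach 1 and 6 and still end at 8 within 6 moves, so the order of the required stops is forced.
Route from 9: 2× up (reaching 1), right to 2, down to 6, 2× right (reaching 8) — 6 moves in all.
Check: all required cells visited; 6 ≤ 6 moves.

9 5 1 2 6 7 8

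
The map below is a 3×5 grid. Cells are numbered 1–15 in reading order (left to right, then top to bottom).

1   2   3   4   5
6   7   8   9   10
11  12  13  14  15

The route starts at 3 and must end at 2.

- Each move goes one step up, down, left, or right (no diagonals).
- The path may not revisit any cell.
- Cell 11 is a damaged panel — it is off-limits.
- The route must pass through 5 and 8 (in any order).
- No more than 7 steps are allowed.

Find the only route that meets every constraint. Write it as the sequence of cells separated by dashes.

3 - 4 - 5 - 10 - 9 - 8 - 7 - 2

The 7-move cap with required stops at 5, 8 leaves no slack for detours.
Route from 3: 2× right (reaching 5), down to 10, 3× left (reaching 7), up to 2 — 7 moves in all.
Check: all required cells visited; 7 ≤ 7 moves.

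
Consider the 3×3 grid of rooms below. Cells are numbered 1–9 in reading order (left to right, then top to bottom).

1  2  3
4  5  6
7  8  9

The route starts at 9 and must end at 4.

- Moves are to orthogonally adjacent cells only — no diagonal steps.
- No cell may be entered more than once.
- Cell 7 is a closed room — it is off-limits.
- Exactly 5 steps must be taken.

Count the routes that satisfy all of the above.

4

Need simple routes of exactly 5 moves from 9 to 4 (Manhattan distance 3, so 1 moves are spent on a detour and 1 undoing it).
Enumerating: 9 6 3 2 5 4 | 9 6 3 2 1 4 | 9 6 5 2 1 4 | 9 8 5 2 1 4.
That gives 4 routes.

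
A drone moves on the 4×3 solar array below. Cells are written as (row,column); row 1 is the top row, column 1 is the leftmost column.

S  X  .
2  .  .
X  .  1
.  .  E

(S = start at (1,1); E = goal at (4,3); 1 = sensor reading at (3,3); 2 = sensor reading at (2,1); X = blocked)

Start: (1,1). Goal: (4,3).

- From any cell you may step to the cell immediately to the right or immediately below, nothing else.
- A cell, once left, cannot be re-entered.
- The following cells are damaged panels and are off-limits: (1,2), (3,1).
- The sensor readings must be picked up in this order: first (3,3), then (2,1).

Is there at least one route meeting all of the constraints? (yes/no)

(2,1) lies above (3,3), so going from (3,3) to (2,1) would need an upward move — but moves only go right/down, so (3,3) cannot be visited before (2,1).

no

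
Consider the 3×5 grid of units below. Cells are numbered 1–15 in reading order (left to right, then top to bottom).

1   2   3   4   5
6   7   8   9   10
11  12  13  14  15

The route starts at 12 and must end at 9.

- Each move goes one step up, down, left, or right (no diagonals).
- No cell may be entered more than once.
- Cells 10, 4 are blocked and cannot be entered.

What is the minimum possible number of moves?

The Manhattan distance from 12 to 9 is |3−2| + |2−4| = 3, so at least 3 moves are needed.
A route of 3 moves achieves this: 12 → 7 → 8 → 9.
Since 3 matches the lower bound, it is optimal.

3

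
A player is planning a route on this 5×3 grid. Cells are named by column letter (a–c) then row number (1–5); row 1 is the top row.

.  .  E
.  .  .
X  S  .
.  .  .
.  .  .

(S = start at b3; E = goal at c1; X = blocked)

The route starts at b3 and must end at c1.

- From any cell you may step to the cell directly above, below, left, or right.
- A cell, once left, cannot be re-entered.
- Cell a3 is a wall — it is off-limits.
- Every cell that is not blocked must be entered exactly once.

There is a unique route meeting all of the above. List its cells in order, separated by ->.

b3 -> b4 -> a4 -> a5 -> b5 -> c5 -> c4 -> c3 -> c2 -> b2 -> a2 -> a1 -> b1 -> c1

Need to visit all 14 open cells exactly once, starting at b3 and ending at c1.
Cell a4 has only two open neighbours (a5 and b4), so the path must pass straight through it: one of those is the cell it's entered from and the other is where it exits.
Route from b3: down 1 to b4, left 1 to a4, down 1 to a5, right 2 to c5, up 3 to c2, left 2 to a2, up 1 to a1, right 2 to c1 — 13 moves in all.
Check: all 14 open cells covered.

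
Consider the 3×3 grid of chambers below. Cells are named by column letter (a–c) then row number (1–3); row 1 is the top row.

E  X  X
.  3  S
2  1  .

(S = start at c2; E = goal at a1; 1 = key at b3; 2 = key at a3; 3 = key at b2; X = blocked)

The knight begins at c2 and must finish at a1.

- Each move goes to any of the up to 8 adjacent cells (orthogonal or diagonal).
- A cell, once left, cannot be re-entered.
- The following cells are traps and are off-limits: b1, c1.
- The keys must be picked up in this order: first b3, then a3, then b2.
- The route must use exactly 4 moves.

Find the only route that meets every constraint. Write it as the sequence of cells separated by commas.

The waypoints must appear in the order b3, a3, b2, with no cell reused.
Route from c2: down-left to b3, left to a3, up-right to b2, up-left to a1 — 4 moves in all.
Check: order respected (1 at step 1, 2 at step 2, 3 at step 3); 4 moves as required.

c2, b3, a3, b2, a1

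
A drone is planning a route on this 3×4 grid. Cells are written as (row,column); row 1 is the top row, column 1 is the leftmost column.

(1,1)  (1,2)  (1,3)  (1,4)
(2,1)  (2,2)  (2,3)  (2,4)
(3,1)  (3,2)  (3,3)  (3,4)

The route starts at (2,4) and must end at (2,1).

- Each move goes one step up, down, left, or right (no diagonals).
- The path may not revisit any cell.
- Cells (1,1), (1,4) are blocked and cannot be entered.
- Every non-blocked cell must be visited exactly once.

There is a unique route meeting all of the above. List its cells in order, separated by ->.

(2,4) -> (3,4) -> (3,3) -> (2,3) -> (1,3) -> (1,2) -> (2,2) -> (3,2) -> (3,1) -> (2,1)

Need to visit all 10 open cells exactly once, starting at (2,4) and ending at (2,1).
Route from (2,4): down to (3,4), left to (3,3), 2× up (reaching (1,3)), left to (1,2), 2× down (reaching (3,2)), left to (3,1), up to (2,1) — 9 moves in all.
Check: all 10 open cells covered.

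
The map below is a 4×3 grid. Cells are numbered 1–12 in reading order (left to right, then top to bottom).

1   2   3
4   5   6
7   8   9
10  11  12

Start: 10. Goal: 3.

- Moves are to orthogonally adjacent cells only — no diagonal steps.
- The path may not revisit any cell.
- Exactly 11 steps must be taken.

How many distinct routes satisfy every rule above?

Need simple routes of exactly 11 moves from 10 to 3 (Manhattan distance 5, so 3 moves are spent on a detour and 3 undoing it).
Enumerating: 10 7 4 1 2 5 8 11 12 9 6 3 | 10 7 8 11 12 9 6 5 4 1 2 3 | 10 11 12 9 6 5 8 7 4 1 2 3 | 10 11 12 9 8 7 4 1 2 5 6 3.
That gives 4 routes.

4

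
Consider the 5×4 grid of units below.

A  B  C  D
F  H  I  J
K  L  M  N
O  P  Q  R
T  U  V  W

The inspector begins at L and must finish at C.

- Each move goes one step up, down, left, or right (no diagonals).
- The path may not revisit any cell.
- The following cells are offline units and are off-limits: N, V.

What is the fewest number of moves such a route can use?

The Manhattan distance from L to C is |3−1| + |2−3| = 3, so at least 3 moves are needed.
A route of 3 moves achieves this: L → H → B → C.
Since 3 matches the lower bound, it is optimal.

3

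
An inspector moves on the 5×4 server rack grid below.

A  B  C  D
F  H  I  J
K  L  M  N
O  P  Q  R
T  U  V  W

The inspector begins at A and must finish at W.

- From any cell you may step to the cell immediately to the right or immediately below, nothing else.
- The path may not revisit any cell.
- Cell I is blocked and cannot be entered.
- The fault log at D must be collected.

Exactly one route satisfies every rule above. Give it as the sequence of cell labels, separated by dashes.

A - B - C - D - J - N - R - W

Moves only go right or down, so the column and row indices never decrease.
Route from A: right 3 to D, down 4 to W — 7 moves in all.
Check: all required cells visited.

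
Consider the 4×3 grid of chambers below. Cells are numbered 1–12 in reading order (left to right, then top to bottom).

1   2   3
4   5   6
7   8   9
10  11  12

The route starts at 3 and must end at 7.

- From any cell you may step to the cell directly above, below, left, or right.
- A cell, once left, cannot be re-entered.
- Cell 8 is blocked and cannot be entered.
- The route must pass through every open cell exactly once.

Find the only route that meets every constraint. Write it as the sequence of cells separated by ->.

3 -> 2 -> 1 -> 4 -> 5 -> 6 -> 9 -> 12 -> 11 -> 10 -> 7

Need to visit all 11 open cells exactly once, starting at 3 and ending at 7.
Cell 10 has only two open neighbours (7 and 11), so the path must pass straight through it: one of those is the cell it's entered from and the other is where it exits.
Route from 3: 2× left (reaching 1), down to 4, 2× right (reaching 6), 2× down (reaching 12), 2× left (reaching 10), up to 7 — 10 moves in all.
Check: all 11 open cells covered.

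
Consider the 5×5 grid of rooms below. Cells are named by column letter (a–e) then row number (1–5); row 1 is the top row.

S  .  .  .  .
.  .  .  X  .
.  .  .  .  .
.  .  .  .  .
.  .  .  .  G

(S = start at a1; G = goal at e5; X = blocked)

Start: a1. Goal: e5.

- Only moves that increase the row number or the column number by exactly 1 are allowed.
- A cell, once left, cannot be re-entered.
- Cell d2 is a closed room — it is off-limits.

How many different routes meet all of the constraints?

54

A right/down-only route from a1 to e5 makes exactly 4 down-moves and 4 right-moves in some order.
With no other constraints that would be C(8,4) = 70 routes.
Subtract routes through each blocked cell (inclusion–exclusion for overlaps): − through d2: 16 → 54.
That gives 54 routes.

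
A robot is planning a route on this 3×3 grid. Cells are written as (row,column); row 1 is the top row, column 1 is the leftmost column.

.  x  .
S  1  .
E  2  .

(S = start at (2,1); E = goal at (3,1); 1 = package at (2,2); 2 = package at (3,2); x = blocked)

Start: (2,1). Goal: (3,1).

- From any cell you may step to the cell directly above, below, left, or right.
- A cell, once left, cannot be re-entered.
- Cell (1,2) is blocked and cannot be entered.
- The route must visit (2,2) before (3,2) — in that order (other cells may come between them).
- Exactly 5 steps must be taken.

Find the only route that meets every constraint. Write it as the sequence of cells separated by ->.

(2,1) -> (2,2) -> (2,3) -> (3,3) -> (3,2) -> (3,1)

The waypoints must appear in the order (2,2), (3,2), with no cell reused.
Route from (2,1): 2× right (reaching (2,3)), down to (3,3), 2× left (reaching (3,1)) — 5 moves in all.
Check: order respected (1 at step 1, 2 at step 4); 5 moves as required.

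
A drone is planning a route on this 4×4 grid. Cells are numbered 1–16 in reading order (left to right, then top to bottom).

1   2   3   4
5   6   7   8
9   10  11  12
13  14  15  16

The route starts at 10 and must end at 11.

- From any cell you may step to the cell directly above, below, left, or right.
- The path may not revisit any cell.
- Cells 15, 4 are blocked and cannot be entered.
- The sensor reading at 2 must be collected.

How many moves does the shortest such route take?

5

Any route passes through 2 somewhere between 10 and 11. Summing Manhattan distances along the two legs (10 → 2 → 11) gives a lower bound of 2 + 3 = 5 moves.
A route of 5 moves achieves this: 10 → 6 → 2 → 3 → 7 → 11.
Since 5 matches the lower bound, it is optimal.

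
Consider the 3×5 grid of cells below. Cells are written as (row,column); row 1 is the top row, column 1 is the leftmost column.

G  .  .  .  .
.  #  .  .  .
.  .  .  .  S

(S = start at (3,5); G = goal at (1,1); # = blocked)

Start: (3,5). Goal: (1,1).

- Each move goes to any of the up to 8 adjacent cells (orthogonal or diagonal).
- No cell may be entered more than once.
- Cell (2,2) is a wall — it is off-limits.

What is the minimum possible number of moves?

With diagonal moves allowed, the Chebyshev distance max(|Δrow|,|Δcol|) from (3,5) to (1,1) is 4, so at least 4 moves are needed.
A route of 4 moves achieves this: (3,5) → (2,4) → (1,3) → (1,2) → (1,1).
Since 4 matches the lower bound, it is optimal.

4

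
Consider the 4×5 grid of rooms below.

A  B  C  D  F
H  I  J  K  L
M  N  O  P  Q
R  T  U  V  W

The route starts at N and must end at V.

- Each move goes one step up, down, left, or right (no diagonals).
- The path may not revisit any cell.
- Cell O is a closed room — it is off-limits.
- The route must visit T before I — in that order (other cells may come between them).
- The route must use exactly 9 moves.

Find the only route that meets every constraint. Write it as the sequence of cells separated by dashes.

The waypoints must appear in the order T, I, with no cell reused.
Route from N: down 1 to T, left 1 to R, up 2 to H, right 3 to K, down 2 to V — 9 moves in all.
Check: order respected (T at step 1, I at step 5); 9 moves as required.

N - T - R - M - H - I - J - K - P - V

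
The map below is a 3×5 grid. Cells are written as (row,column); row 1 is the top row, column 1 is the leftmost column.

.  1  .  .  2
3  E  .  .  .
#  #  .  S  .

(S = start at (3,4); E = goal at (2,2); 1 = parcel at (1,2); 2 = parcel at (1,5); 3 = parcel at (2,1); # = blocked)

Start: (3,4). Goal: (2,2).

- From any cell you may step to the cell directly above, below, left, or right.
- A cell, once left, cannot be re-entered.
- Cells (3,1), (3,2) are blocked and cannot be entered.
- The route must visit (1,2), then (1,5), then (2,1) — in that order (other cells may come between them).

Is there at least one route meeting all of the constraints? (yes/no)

Ignoring the required order, 4 revisit-free routes from (3,4) to (2,2) pass through all of (1,2), (1,5), and (2,1); the waypoint orders that occur are (1,5) → (1,2) → (2,1) (4) — never (1,2) → (1,5) → (2,1).

no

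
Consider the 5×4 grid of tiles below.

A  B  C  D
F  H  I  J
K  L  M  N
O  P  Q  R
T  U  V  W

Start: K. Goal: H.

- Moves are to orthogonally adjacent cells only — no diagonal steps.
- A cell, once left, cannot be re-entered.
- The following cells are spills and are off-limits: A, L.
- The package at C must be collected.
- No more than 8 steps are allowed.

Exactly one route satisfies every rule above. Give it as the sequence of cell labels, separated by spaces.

The budget equals the shortest possible length, so every move has to be on a shortest route through the required cells.
Route from K: down 1 to O, right 2 to Q, up 3 to C, left 1 to B, down 1 to H — 8 moves in all.
Check: all required cells visited; 8 ≤ 8 moves.

K O P Q M I C B H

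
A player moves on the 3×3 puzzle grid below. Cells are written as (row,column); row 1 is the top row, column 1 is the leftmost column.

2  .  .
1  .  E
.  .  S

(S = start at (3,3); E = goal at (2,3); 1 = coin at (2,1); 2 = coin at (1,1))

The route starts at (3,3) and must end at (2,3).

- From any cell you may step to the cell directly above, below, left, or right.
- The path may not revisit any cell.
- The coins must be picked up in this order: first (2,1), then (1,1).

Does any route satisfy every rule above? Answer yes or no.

One route that works: (3,3) → (3,2) → (2,2) → (2,1) → (1,1) → (1,2) → (1,3) → (2,3).

yes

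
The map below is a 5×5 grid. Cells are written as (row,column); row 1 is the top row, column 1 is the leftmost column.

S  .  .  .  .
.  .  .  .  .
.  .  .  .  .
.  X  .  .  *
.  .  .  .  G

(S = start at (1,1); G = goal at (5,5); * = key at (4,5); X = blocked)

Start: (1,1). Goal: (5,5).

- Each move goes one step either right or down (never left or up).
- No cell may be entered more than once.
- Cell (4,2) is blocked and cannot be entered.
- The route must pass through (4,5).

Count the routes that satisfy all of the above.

A right/down-only route from (1,1) to (5,5) makes exactly 4 down-moves and 4 right-moves in some order.
With no other constraints that would be C(8,4) = 70 routes.
Split at (4,5) and multiply the segment counts (each segment already excludes blocked cells): (1,1)→(4,5): 31; (4,5)→(5,5): 1; product = 31.
That gives 31 routes.

31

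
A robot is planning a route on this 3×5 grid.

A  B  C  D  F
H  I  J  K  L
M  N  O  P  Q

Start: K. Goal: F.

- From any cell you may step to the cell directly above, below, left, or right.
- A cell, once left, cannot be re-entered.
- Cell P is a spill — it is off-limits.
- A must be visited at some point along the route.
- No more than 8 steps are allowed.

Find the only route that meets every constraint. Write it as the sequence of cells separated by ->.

K -> J -> I -> H -> A -> B -> C -> D -> F

The 8-move cap with required stops at A leaves no slack for detours.
Route from K: left 3 to H, up 1 to A, right 4 to F — 8 moves in all.
Check: all required cells visited; 8 ≤ 8 moves.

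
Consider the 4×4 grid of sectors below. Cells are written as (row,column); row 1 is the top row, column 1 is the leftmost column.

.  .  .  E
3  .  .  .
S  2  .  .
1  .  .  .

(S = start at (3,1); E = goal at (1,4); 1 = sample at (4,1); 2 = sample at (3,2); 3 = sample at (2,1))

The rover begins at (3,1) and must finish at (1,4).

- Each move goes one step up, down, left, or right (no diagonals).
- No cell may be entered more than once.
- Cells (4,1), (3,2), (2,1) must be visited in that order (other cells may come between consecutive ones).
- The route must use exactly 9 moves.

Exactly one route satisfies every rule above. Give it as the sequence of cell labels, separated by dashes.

(3,1) - (4,1) - (4,2) - (3,2) - (2,2) - (2,1) - (1,1) - (1,2) - (1,3) - (1,4)

The waypoints must appear in the order (4,1), (3,2), (2,1), with no cell reused.
Route from (3,1): down to (4,1), right to (4,2), 2× up (reaching (2,2)), left to (2,1), up to (1,1), 3× right (reaching (1,4)) — 9 moves in all.
Check: order respected (1 at step 1, 2 at step 3, 3 at step 5); 9 moves as required.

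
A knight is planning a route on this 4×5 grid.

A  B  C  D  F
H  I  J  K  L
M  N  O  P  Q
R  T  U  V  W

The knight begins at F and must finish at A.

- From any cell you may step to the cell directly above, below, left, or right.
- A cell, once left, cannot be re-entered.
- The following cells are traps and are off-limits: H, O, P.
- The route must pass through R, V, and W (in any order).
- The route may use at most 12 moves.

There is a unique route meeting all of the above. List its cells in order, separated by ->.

Any route must reach R, V, and W and still end at A within 12 moves, so the order of the required stops is forced.
Route from F: 3× down (reaching W), 4× left (reaching R), up to M, right to N, 2× up (reaching B), left to A — 12 moves in all.
Check: all required cells visited; 12 ≤ 12 moves.

F -> L -> Q -> W -> V -> U -> T -> R -> M -> N -> I -> B -> A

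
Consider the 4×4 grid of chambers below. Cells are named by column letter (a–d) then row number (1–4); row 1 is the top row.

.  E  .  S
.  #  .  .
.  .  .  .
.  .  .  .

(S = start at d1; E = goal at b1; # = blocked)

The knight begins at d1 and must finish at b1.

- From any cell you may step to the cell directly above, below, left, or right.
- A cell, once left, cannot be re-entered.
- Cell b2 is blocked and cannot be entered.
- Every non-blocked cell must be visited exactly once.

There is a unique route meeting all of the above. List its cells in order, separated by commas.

d1, c1, c2, d2, d3, d4, c4, c3, b3, b4, a4, a3, a2, a1, b1

Need to visit all 15 open cells exactly once, starting at d1 and ending at b1.
Cell a2 has only two open neighbours (a1 and a3), so the path must pass straight through it: one of those is the cell it's entered from and the other is where it exits.
Route from d1: left to c1, down to c2, right to d2, 2× down (reaching d4), left to c4, up to c3, left to b3, down to b4, left to a4, 3× up (reaching a1), right to b1 — 14 moves in all.
Check: all 15 open cells covered.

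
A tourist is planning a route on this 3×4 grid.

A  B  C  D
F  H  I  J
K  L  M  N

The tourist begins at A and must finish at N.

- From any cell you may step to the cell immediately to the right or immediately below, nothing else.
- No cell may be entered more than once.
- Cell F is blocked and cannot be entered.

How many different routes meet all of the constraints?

A right/down-only route from A to N makes exactly 2 down-moves and 3 right-moves in some order.
With no other constraints that would be C(5,2) = 10 routes.
Subtract routes through each blocked cell (inclusion–exclusion for overlaps): − through F: 4 → 6.
That gives 6 routes.

6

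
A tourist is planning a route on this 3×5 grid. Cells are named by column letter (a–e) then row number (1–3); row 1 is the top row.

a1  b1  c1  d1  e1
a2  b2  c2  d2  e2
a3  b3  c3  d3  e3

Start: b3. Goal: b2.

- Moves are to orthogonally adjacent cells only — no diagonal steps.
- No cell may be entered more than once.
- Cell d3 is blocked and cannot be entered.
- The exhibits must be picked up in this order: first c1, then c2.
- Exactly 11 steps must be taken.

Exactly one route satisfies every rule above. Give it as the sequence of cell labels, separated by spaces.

The waypoints must appear in the order c1, c2, with no cell reused.
Route from b3: left to a3, 2× up (reaching a1), 4× right (reaching e1), down to e2, 3× left (reaching b2) — 11 moves in all.
Check: order respected (c1 at step 5, c2 at step 10); 11 moves as required.

b3 a3 a2 a1 b1 c1 d1 e1 e2 d2 c2 b2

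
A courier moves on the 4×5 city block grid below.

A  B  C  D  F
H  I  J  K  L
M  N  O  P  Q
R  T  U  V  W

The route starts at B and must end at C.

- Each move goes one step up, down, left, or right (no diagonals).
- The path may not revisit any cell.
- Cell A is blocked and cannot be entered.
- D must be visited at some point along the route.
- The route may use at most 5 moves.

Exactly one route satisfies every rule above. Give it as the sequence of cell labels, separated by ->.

B -> I -> J -> K -> D -> C

The 5-move cap with required stops at D leaves no slack for detours.
Route from B: down 1 to I, right 2 to K, up 1 to D, left 1 to C — 5 moves in all.
Check: all required cells visited; 5 ≤ 5 moves.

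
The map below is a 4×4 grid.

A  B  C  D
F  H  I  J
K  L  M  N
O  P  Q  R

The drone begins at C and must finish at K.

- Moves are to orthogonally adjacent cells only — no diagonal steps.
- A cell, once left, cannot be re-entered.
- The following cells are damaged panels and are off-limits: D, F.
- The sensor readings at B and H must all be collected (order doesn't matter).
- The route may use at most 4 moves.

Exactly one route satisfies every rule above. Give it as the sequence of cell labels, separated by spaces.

Any route must reach B and H and still end at K within 4 moves, so the order of the required stops is forced.
Route from C: left 1 to B, down 2 to L, left 1 to K — 4 moves in all.
Check: all required cells visited; 4 ≤ 4 moves.

C B H L K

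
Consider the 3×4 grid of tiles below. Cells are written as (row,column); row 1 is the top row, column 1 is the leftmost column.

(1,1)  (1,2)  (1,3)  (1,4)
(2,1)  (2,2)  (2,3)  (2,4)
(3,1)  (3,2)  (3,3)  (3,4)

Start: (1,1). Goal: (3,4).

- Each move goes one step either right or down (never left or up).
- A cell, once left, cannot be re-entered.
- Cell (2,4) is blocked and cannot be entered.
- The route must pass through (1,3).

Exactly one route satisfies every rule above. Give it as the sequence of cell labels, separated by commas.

Moves only go right or down, so the column and row indices never decrease.
Route from (1,1): 2× right (reaching (1,3)), 2× down (reaching (3,3)), right to (3,4) — 5 moves in all.
Check: all required cells visited.

(1,1), (1,2), (1,3), (2,3), (3,3), (3,4)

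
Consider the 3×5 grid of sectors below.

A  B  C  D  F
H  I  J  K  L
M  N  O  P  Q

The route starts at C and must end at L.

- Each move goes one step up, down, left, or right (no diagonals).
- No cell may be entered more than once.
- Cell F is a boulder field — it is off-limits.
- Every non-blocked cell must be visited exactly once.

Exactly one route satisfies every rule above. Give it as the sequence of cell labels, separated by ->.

C -> D -> K -> J -> I -> B -> A -> H -> M -> N -> O -> P -> Q -> L

Need to visit all 14 open cells exactly once, starting at C and ending at L.
Route from C: right to D, down to K, 2× left (reaching I), up to B, left to A, 2× down (reaching M), 4× right (reaching Q), up to L — 13 moves in all.
Check: all 14 open cells covered.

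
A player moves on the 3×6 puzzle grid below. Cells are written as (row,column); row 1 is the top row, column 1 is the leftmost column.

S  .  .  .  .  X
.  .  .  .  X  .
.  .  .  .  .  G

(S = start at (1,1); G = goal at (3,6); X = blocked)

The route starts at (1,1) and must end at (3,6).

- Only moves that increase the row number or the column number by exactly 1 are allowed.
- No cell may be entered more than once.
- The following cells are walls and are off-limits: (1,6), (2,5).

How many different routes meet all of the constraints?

10

A right/down-only route from (1,1) to (3,6) makes exactly 2 down-moves and 5 right-moves in some order.
With no other constraints that would be C(7,2) = 21 routes.
Subtract routes through each blocked cell (inclusion–exclusion for overlaps): − through (1,6): 1 − through (2,5): 10 → 10.
That gives 10 routes.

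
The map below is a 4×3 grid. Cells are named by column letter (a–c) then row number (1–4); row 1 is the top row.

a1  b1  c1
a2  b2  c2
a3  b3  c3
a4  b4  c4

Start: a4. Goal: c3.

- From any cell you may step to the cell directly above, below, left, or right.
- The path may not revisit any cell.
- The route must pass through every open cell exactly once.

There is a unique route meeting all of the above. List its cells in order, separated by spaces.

Need to visit all 12 open cells exactly once, starting at a4 and ending at c3.
Cell a1 has only two open neighbours (a2 and b1), so the path must pass straight through it: one of those is the cell it's entered from and the other is where it exits.
Route from a4: 3× up (reaching a1), 2× right (reaching c1), down to c2, left to b2, 2× down (reaching b4), right to c4, up to c3 — 11 moves in all.
Check: all 12 open cells covered.

a4 a3 a2 a1 b1 c1 c2 b2 b3 b4 c4 c3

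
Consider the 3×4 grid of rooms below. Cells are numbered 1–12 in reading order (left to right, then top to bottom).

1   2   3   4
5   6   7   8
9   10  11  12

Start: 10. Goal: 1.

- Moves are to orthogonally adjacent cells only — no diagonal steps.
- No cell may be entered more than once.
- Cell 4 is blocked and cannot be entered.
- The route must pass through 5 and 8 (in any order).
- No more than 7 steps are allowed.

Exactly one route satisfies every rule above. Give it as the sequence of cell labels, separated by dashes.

10 - 11 - 12 - 8 - 7 - 6 - 5 - 1

The 7-move cap with required stops at 5, 8 leaves no slack for detours.
Route from 10: 2× right (reaching 12), up to 8, 3× left (reaching 5), up to 1 — 7 moves in all.
Check: all required cells visited; 7 ≤ 7 moves.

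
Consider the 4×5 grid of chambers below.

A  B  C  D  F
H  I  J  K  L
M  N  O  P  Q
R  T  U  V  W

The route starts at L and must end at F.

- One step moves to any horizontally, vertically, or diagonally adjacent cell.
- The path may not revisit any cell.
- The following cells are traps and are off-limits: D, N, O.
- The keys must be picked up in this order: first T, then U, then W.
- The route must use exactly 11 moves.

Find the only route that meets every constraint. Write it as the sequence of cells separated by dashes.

L - P - J - I - M - T - U - V - W - Q - K - F

The waypoints must appear in the order T, U, W, with no cell reused.
Route from L: down-left to P, up-left to J, left to I, down-left to M, down-right to T, 3× right (reaching W), up to Q, up-left to K, up-right to F — 11 moves in all.
Check: order respected (T at step 5, U at step 6, W at step 8); 11 moves as required.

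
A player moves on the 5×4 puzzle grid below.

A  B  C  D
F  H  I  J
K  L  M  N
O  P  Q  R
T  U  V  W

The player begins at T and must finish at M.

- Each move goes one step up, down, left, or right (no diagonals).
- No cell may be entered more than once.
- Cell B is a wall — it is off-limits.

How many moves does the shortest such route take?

The Manhattan distance from T to M is |5−3| + |1−3| = 4, so at least 4 moves are needed.
A route of 4 moves achieves this: T → O → K → L → M.
Since 4 matches the lower bound, it is optimal.

4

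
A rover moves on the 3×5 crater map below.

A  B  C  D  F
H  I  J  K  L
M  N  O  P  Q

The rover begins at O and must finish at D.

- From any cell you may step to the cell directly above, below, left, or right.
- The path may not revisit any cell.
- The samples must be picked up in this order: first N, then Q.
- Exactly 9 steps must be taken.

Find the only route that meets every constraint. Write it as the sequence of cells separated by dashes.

The waypoints must appear in the order N, Q, with no cell reused.
Route from O: left to N, up to I, 2× right (reaching K), down to P, right to Q, 2× up (reaching F), left to D — 9 moves in all.
Check: order respected (N at step 1, Q at step 6); 9 moves as required.

O - N - I - J - K - P - Q - L - F - D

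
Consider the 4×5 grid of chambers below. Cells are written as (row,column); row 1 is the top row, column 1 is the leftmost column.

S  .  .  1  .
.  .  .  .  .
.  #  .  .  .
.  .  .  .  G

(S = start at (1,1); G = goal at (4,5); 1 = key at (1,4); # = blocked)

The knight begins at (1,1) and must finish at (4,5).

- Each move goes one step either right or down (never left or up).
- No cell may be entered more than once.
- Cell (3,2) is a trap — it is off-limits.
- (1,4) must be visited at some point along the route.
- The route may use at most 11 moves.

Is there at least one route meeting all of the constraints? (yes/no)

One route that works: (1,1) → (1,2) → (1,3) → (1,4) → (2,4) → (3,4) → (4,4) → (4,5).

yes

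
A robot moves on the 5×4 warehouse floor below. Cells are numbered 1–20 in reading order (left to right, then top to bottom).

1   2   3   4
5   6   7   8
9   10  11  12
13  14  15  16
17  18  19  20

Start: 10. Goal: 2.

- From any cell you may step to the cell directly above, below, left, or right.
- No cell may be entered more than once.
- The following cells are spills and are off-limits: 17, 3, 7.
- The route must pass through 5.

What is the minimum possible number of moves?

4

Any route passes through 5 somewhere between 10 and 2. Summing Manhattan distances along the two legs (10 → 5 → 2) gives a lower bound of 2 + 2 = 4 moves.
A route of 4 moves achieves this: 10 → 6 → 5 → 1 → 2.
Since 4 matches the lower bound, it is optimal.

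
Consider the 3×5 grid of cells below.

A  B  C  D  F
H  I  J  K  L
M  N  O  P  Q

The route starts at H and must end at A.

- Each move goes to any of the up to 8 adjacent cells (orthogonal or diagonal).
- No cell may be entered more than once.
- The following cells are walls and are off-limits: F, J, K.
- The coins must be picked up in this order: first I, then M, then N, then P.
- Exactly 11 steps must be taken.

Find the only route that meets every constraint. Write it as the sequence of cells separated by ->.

The waypoints must appear in the order I, M, N, P, with no cell reused.
Route from H: right 1 to I, down-left 1 to M, right 4 to Q, up 1 to L, up-left 1 to D, left 3 to A — 11 moves in all.
Check: order respected (I at step 1, M at step 2, N at step 3, P at step 5); 11 moves as required.

H -> I -> M -> N -> O -> P -> Q -> L -> D -> C -> B -> A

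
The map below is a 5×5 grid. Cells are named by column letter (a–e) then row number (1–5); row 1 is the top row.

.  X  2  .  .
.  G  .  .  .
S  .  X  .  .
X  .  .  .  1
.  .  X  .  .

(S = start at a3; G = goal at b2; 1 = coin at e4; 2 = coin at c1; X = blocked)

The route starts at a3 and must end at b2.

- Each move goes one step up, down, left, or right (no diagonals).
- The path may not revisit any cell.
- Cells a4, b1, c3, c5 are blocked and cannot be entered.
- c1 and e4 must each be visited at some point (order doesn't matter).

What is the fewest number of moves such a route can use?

Any route passes through c1 and e4 in some order between a3 and b2. Summing Manhattan distances along each leg and taking the cheapest ordering (a3 → e4 → c1 → b2) gives a lower bound of 5 + 5 + 2 = 12 moves.
A route of 12 moves achieves this: a3 → b3 → b4 → c4 → d4 → e4 → e3 → e2 → e1 → d1 → c1 → c2 → b2.
Since 12 matches the lower bound, it is optimal.

12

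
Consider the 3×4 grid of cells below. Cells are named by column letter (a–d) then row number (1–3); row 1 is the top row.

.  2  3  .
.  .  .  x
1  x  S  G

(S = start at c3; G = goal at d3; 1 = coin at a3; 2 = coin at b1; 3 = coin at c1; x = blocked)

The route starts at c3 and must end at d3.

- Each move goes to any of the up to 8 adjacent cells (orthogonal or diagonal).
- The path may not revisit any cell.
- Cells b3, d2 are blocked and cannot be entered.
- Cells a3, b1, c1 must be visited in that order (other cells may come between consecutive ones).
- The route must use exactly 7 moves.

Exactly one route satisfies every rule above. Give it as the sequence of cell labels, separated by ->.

The waypoints must appear in the order a3, b1, c1, with no cell reused.
Route from c3: up-left to b2, down-left to a3, up to a2, up-right to b1, right to c1, down to c2, down-right to d3 — 7 moves in all.
Check: order respected (1 at step 2, 2 at step 4, 3 at step 5); 7 moves as required.

c3 -> b2 -> a3 -> a2 -> b1 -> c1 -> c2 -> d3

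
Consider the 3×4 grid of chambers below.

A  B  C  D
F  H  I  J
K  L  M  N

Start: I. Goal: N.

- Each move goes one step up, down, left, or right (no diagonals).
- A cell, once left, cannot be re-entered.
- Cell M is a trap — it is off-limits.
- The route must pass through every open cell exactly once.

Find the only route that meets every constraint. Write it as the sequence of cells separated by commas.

Need to visit all 11 open cells exactly once, starting at I and ending at N.
Cell A has only two open neighbours (F and B), so the path must pass straight through it: one of those is the cell it's entered from and the other is where it exits.
Route from I: left 1 to H, down 1 to L, left 1 to K, up 2 to A, right 3 to D, down 2 to N — 10 moves in all.
Check: all 11 open cells covered.

I, H, L, K, F, A, B, C, D, J, N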